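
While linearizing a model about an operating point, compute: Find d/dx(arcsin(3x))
d/dx[arcsin(u)] = u'/√(1-u²), u = 3x, u' = 3

Answer: 3/√(1 - 9x²)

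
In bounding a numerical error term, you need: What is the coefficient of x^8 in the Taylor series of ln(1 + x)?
ln(1+x)=Σ (-1)^(n+1) x^n/n
Coefficient of x^8=(-1)^9/8=-1/8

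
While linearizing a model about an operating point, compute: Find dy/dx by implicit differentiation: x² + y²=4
Differentiate both sides: 2x + 2y·(dy/dx) = 0
Solve: dy/dx = -2x/(2y) = -x/y

Answer: dy/dx = -x/y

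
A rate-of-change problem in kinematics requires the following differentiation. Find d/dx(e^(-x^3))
Chain rule: d/dx[e^u]=e^u · u' where u=-x^3
u'=-3x^2

Answer: -3x^2·e^(-x^3)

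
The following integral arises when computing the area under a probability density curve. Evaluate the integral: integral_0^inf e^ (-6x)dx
integral_0^inf e^(-6x) dx=[-1/6 * e^(-6x)]_0^inf
=0 - (-1/6)=1/6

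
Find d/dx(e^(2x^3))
Chain rule: d/dx[e^u] = e^u · u' where u = 2x^3
u' = 6x^2

Answer: 6x^2·e^(2x^3)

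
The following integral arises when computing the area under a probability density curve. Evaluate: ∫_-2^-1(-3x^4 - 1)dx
Step 1: Find antiderivative F(x) = (-3/5)x^5 - x
Step 2: F(-1) - F(-2) = 8/5 - (106/5) = -98/5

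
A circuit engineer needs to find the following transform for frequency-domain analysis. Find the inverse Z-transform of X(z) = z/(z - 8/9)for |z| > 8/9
Standard pair: z/(z-a) <-> a^n*u[n] for causal signals
With a=8/9: x[n]=(8/9)^n*u[n]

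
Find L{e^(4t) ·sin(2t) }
First shifting: L{e^(at)f(t)}=F(s-a)
L{sin(2t)}=2/(s²+4)
Shift: 2/((s-4)²+4)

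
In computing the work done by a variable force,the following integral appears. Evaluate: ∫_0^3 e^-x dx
Antiderivative: -e^-x
Evaluate: -(e^-3 - 1)

Answer: (e^-3 - 1)/(-1)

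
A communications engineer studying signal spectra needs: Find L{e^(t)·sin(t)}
First shifting: L{e^(at)f(t)}=F(s-a)
L{sin(t)}=1/(s² + 1)
Shift: 1/((s-1)² + 1)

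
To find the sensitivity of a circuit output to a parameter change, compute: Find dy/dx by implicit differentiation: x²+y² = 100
Differentiate both sides: 2x + 2y·(dy/dx) = 0
Solve: dy/dx = -2x/(2y) = -x/y

Answer: dy/dx = -x/y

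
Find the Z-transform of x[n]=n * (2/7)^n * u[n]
Using the property Z{n*a^n*u[n]} = az/(z-a)^2
With a = 2/7: X(z) = (2/7)z/(z - 2/7)^2, |z| > 2/7

Answer: (2/7)z/(z - 2/7)^2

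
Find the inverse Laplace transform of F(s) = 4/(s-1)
L^(-1){4/(s-a)} = c·e^(at)
Here a = 1, c = 4

Answer: 4e^(t)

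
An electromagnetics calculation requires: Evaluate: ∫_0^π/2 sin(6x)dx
Antiderivative: -cos(6x)/6
Evaluate at bounds: [-cos(6·π/2)/6] - [-cos(6·0)/6]
= (-(-1)+(1))/6 = 1/3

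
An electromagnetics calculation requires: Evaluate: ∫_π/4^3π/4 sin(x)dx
Antiderivative: -cos(x)
Evaluate at bounds: [-cos(1·3π/4)/1] - [-cos(1·π/4)/1]
=(-(-√2/2) + (√2/2))/1=√2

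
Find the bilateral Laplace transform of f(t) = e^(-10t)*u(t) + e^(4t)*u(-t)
For e^(-10t) * u(t): L = 1/(s+10), Re(s) > -10
For e^(4t) * u(-t): L = -1/(s-4), Re(s) < 4
Combined: F(s) = 1/(s+10)-1/(s-4), -10 < Re(s) < 4

Answer: 1/(s+10)-1/(s-4), ROC: -10 < Re(s) < 4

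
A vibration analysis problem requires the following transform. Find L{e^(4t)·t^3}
First shifting: L{e^(at)f(t)}=F(s-a)
L{t^3}=6/s^4
Shift s → s-4: 6/(s-4)^4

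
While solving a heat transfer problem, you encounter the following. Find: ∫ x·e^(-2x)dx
Integration by parts: u=x, dv=e^(-2x) dx
du=dx, v=e^(-2x)/(-2)
=x·e^(-2x)/(-2) - ∫ e^(-2x)/(-2) dx
=x·e^(-2x)/(-2) - e^(-2x)/4+C

Answer: e^(-2x)(x/(-2)-1/4)+C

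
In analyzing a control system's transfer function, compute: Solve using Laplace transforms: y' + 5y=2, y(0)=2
Take L of both sides: sY(s) - 2 + 5Y(s)=2/s
Y(s)(s + 5)=2/s + 2
Y(s)=2/(s(s + 5)) + 2/(s + 5)
Partial fractions: 2/(s(s + 5))=(2/5)/s - (2/5)/(s + 5)
So Y(s)=(2/5)/s + (8/5)/(s + 5)
Inverse transform (L^(-1){1/s}=1, L^(-1){1/(s + 5)}=e^(-5t)):

Answer: y(t)=2/5 + (8/5)·e^(-5t)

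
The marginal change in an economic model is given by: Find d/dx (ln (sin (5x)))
Chain rule: d/dx[ln(u)]=u'/u where u=sin(5x)
u'=5cos(5x)

Answer: (5cos(5x))/(sin(5x))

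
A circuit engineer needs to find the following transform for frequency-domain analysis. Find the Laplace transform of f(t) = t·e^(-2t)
L{t·e^(at)} = 1/(s-a)²
L{t·e^(-2t)} = 1/(s+2)²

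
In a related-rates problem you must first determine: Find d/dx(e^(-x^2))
Chain rule: d/dx[e^u]=e^u · u' where u=-x^2
u'=-2x

Answer: -2x·e^(-x^2)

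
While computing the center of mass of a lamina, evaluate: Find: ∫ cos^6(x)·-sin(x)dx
Let u=cos(x), du=-sin(x) dx
∫ u^6 du=u^7/7 + C

Answer: cos^7(x)/7 + C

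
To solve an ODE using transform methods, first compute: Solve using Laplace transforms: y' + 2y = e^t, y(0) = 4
Take L: sY - 4 + 2Y=1/(s-1)
Y(s + 2)=1/(s-1) + 4
Y=1/((s-1)(s + 2)) + 4/(s + 2)
Partial fractions: 1/((s-1)(s + 2))=(1/3)/(s-1) - (1/3)/(s + 2)
So Y=(1/3)/(s-1) + (11/3)/(s + 2)
Inverse Laplace transform (L^(-1){1/(s-1)}=e^t, L^(-1){1/(s + 2)}=e^(-2t)):

Answer: y(t)=(1/3)·e^t + (11/3)·e^(-2t)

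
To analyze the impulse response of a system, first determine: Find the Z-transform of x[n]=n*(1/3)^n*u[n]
Using the property Z{n*a^n*u[n]}=az/(z-a)^2
With a=1/3: X(z)=(1/3)z/(z - 1/3)^2, |z| > 1/3

Answer: (1/3)z/(z - 1/3)^2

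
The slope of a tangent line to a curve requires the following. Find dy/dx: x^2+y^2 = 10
Differentiate: 2x + 2y·(dy/dx)=0
dy/dx=-2x/(2y)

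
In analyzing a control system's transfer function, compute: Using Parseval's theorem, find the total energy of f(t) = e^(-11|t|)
Parseval's theorem: E = integral |f(t)|^2 dt = (1/2pi) integral |F(omega)|^2 domega
E = integral_{-inf}^{inf} e^(-22|t|) dt = 2*integral_0^inf e^(-22t) dt = 2/(2*11) = 1/11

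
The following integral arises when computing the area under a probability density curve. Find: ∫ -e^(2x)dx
Since d/dx[e^(2x)]=2e^(2x), we get -1/2 e^(2x) + C

Answer: (-1/2)e^(2x) + C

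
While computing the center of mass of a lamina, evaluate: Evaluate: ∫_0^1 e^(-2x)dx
Antiderivative: (1/(-2))e^(-2x)
Evaluate: (1/(-2))(e^-2-1)

Answer: (e^-2-1)/(-2)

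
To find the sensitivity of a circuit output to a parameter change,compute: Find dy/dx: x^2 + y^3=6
Differentiate: 2x + 3y^2·(dy/dx) = 0
dy/dx = -2x/(3y^2)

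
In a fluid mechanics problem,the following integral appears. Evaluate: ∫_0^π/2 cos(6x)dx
Antiderivative: sin(6x)/6
Evaluate at bounds: [sin(6·π/2)/6] - [sin(6·0)/6]
= ((0) - (0))/6 = 0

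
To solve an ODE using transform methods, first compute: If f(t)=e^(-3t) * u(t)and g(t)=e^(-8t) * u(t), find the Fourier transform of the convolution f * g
By the convolution theorem: F{f*g}=F(omega)*G(omega)
F(omega)=1/(3+j*omega), G(omega)=1/(8+j*omega)
F{f*g}=1/((3+j*omega)(8+j*omega))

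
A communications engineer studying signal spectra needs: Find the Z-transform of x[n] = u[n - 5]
Using the time-shift property: Z{u[n-5]} = z^(-5)*z/(z-1)
= z^(-4)/(z-1)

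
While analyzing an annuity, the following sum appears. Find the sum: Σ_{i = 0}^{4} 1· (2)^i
Geometric series: S = a(1 - r^n)/(1 - r)
a = 1, r = 2, n = 5
S = 1(1 - 32)/-1 = 31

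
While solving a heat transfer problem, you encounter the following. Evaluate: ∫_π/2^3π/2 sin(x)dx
Antiderivative: -cos(x)
Evaluate at bounds: [-cos(1·3π/2)/1] - [-cos(1·π/2)/1]
=(-(0) + (0))/1=0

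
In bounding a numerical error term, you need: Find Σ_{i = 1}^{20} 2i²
=2·n(n+1)(2n+1)/6=2·20·21·41/6=5740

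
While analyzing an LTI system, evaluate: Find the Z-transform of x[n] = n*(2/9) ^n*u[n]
Using the property Z{n*a^n*u[n]}=az/(z-a)^2
With a=2/9: X(z)=(2/9)z/(z - 2/9)^2, |z| > 2/9

Answer: (2/9)z/(z - 2/9)^2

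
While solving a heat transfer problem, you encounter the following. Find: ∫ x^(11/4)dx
Power rule: ∫ x^(11/4) dx=x^(15/4)/(15/4)+C

Answer: (4/15)·x^(15/4)+C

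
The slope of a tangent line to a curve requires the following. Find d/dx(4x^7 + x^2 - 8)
Power rule: d/dx(ax^n)=n·a·x^(n-1)
Term by term: 28·x^6+2·x

Answer: 28x^6+2x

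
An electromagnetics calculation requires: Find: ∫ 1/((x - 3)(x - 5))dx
Partial fractions: 1/((x-3)(x-5)) = A/(x-3) + B/(x-5)
A = -1/2, B = 1/2
∫ [-1/2· 1/(x-3) + 1/2· 1/(x-5)] dx
= (1/2)[ln|x-5| - ln|x-3|] + C

Answer: (1/2)·ln|(x-5)/(x-3)| + C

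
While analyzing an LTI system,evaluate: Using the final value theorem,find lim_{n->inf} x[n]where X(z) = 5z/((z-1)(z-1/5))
Final value theorem: lim x[n] = lim_{z->1} (z-1) * X(z)
(z-1) * X(z) = 5z/(z-1/5)
As z->1: 5/(1-1/5) = 5/(4/5) = 25/4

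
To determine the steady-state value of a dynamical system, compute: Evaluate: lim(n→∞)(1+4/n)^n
This is the definition of e^4: lim(1+4/n)^n=e^4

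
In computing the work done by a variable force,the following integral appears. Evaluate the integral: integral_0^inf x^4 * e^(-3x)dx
This is a Gamma integral. Substitute u=3x (du=3 dx):
integral_0^inf x^4*e^(-3x) dx=(1/3^5) integral_0^inf u^4*e^(-u) du
=Gamma(5)/3^5=4!/3^5=24/243

Answer: 8/81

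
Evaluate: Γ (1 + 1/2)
Γ(n + 1/2) = (2n)!√π/(4^n·n!)
= 2√π/(4·1) = (1/2)·√π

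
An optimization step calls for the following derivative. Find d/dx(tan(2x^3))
Chain rule: d/dx[tan(u)]=sec²(u)·u' where u=2x^3
u'=6x^2

Answer: 6x^2·sec²(2x^3)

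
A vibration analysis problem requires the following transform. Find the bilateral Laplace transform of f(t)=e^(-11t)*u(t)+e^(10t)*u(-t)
For e^(-11t) * u(t): L = 1/(s+11), Re(s) > -11
For e^(10t) * u(-t): L = -1/(s-10), Re(s) < 10
Combined: F(s) = 1/(s+11)-1/(s-10), -11 < Re(s) < 10

Answer: 1/(s+11)-1/(s-10), ROC: -11 < Re(s) < 10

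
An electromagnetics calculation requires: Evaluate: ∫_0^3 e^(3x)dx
Antiderivative: (1/3)e^(3x)
Evaluate: (1/3)(e^9 - 1)

Answer: (e^9 - 1)/3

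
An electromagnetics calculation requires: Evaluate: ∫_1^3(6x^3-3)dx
Step 1: Find antiderivative F(x)=(3/2)x^4 - 3x
Step 2: F(3) - F(1)=225/2 - (-3/2)=114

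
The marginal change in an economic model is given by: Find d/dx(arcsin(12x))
d/dx[arcsin(u)] = u'/√(1-u²), u = 12x, u' = 12

Answer: 12/√(1 - 144x²)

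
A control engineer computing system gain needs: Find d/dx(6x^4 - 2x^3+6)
Power rule: d/dx(ax^n) = n·a·x^(n-1)
Term by term: 24·x^3-6·x^2

Answer: 24x^3-6x^2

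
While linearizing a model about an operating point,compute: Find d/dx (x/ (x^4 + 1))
Quotient rule: (f/g)' = (f'g - fg')/g²
f = x, f' = 1
g = x^4+1, g' = 4x^3

Answer: (1·(x^4+1)-4x^4)/(x^4+1)²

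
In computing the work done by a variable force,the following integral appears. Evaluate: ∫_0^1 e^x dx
Antiderivative: e^x
Evaluate: (e^1 - 1)

Answer: e^1 - 1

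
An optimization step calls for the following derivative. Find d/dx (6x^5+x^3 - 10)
Power rule: d/dx(ax^n) = n·a·x^(n-1)
Term by term: 30·x^4+3·x^2

Answer: 30x^4+3x^2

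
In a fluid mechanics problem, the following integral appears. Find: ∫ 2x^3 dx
Using power rule: ∫ 2x^3 dx=2/4 x^4 + C=(1/2)x^4 + C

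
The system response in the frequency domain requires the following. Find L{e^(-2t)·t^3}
First shifting: L{e^(at)f(t)} = F(s-a)
L{t^3} = 6/s^4
Shift s → s+2: 6/(s+2)^4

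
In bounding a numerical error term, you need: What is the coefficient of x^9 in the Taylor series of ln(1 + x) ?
ln(1+x) = Σ (-1)^(n+1) x^n/n
Coefficient of x^9 = (-1)^10/9 = 1/9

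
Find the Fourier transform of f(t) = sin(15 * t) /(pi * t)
sin(W*t)/(pi*t) = (W/pi)*sinc(W*t/pi) is the impulse response of the ideal low-pass filter with cutoff W (here W = 15).
Its Fourier transform is a rectangular function:
F(omega) = 1 for |omega| < 15, 0 otherwise

Answer: rect(omega/30) [i.e., 1 for |omega| < 15, 0 otherwise]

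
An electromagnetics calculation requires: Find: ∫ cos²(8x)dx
Using identity cos²(u) = (1+cos(2u))/2:
∫ (1+cos(16x))/2 dx = x/2+sin(16x)/32+C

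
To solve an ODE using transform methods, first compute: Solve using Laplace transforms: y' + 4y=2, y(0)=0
Take L of both sides: sY(s) - 0 + 4Y(s) = 2/s
Y(s)(s + 4) = 2/s + 0
Y(s) = 2/(s(s + 4)) + 0/(s + 4)
Partial fractions: 2/(s(s + 4)) = (1/2)/s - (1/2)/(s + 4)
So Y(s) = (1/2)/s - (1/2)/(s + 4)
Inverse transform (L^(-1){1/s} = 1, L^(-1){1/(s + 4)} = e^(-4t)):

Answer: y(t) = 1/2 - (1/2)·e^(-4t)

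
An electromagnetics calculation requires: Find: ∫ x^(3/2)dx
Power rule: ∫ x^(3/2) dx=x^(5/2)/(5/2) + C

Answer: (2/5)·x^(5/2) + C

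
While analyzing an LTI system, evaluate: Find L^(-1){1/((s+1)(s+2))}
Partial fractions: 1/((s + 1)(s + 2)) = A/(s + 1) + B/(s + 2)
Cover-up: A = 1/(s + 2)|_{s = -1} = 1; B = 1/(s + 1)|_{s = -2} = -1
L^(-1) = e^(-t) - e^(-2t)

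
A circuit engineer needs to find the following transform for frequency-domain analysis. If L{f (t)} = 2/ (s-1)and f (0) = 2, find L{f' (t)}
L{f'(t)} = s·F(s) - f(0) = 2s/(s-1) - 2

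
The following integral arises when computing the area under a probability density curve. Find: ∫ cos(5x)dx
Using substitution u = 5x: ∫ cos(u) du/5 = sin(u)/5+C

Answer: (1/5)sin(5x)+C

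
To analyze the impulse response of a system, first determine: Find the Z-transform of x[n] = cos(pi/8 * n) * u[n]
Z{cos(w0 * n) * u[n]}=z(z - cos(w0))/(z^2 - 2z * cos(w0) + 1)
With w0=pi/8: X(z)=z(z - cos(pi/8))/(z^2 - 2z * cos(pi/8) + 1)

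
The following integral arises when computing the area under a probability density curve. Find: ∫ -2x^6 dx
Using power rule: ∫ -2x^6 dx=-2/7 x^7+C=(-2/7)x^7+C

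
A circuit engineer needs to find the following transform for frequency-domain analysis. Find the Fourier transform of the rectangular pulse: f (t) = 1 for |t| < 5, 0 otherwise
F(omega) = integral from -5 to 5 of e^(-j*omega*t) dt
= 2*sin(5*omega)/omega = 10*sinc(5*omega/pi)

Answer: 2*sin(5*omega)/omega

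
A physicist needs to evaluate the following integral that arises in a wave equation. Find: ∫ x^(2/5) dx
Power rule: ∫ x^(2/5) dx=x^(7/5)/(7/5) + C

Answer: (5/7)·x^(7/5) + C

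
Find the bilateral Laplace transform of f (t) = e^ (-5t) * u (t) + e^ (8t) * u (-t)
For e^(-5t) * u(t): L = 1/(s+5), Re(s) > -5
For e^(8t) * u(-t): L = -1/(s-8), Re(s) < 8
Combined: F(s) = 1/(s+5)-1/(s-8), -5 < Re(s) < 8

Answer: 1/(s+5)-1/(s-8), ROC: -5 < Re(s) < 8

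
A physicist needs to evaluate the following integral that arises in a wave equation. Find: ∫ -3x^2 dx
Using power rule: ∫ -3x^2 dx = -3/3 x^3+C = -x^3+C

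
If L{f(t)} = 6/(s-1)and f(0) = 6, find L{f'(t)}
L{f'(t)} = s·F(s) - f(0) = 6s/(s-1)-6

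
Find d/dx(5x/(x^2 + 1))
Quotient rule: (f/g)'=(f'g - fg')/g²
f=5x, f'=5
g=x^2+1, g'=2x

Answer: (5·(x^2+1)-10x^2)/(x^2+1)²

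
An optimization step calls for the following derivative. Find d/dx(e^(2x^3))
Chain rule: d/dx[e^u]=e^u · u' where u=2x^3
u'=6x^2

Answer: 6x^2·e^(2x^3)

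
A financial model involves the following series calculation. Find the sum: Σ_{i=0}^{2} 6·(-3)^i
Geometric series: S=a(1 - r^n)/(1 - r)
a=6, r=-3, n=3
S=6(1+27)/4=42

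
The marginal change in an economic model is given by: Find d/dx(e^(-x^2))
Chain rule: d/dx[e^u] = e^u · u' where u = -x^2
u' = -2x

Answer: -2x·e^(-x^2)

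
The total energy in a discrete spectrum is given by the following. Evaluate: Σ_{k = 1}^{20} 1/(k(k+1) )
Partial fractions: 1/(k(k+1)) = 1/k - 1/(k+1)
Telescoping sum: 1(1-1/21) = 1·20/21

Answer: 20/21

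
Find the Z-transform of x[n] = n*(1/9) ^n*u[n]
Using the property Z{n*a^n*u[n]} = az/(z-a)^2
With a = 1/9: X(z) = (1/9)z/(z - 1/9)^2, |z| > 1/9

Answer: (1/9)z/(z - 1/9)^2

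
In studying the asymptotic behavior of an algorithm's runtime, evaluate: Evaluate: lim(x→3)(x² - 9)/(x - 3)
Factor: (x² - 9) = (x-3)(x + 3)
Cancel (x-3): lim(x→3) (x + 3) = 6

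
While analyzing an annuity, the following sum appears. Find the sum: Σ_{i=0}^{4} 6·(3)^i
Geometric series: S=a(1 - r^n)/(1 - r)
a=6, r=3, n=5
S=6(1 - 243)/-2=726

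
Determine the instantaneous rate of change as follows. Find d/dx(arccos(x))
d/dx[arccos(u)]=-u'/√(1-u²), u=x, u'=1

Answer: -1/√(1-x²)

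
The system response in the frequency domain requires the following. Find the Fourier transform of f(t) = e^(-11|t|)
Using the standard pair: F{e^(-a|t|)}=2a/(a^2 + omega^2)
With a=11: F(omega)=22/(121 + omega^2)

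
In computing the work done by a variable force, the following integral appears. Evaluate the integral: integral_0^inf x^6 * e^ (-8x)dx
This is a Gamma integral. Substitute u=8x (du=8 dx):
integral_0^inf x^6 * e^(-8x) dx=(1/8^7) integral_0^inf u^6 * e^(-u) du
=Gamma(7)/8^7=6!/8^7=720/2097152

Answer: 45/131072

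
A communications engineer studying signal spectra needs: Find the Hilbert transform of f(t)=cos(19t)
The Hilbert transform shifts each frequency component by -pi/2.
H{cos(wt)} = sin(wt)
With w = 19: H{cos(19t)} = sin(19t)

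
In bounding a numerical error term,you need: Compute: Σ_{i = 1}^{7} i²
Using formula: Σ i^2 = n(n+1)(2n+1)/6 = 7·8·15/6 = 140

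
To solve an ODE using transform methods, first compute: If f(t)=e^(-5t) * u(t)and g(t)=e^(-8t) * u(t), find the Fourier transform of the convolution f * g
By the convolution theorem: F{f * g}=F(omega) * G(omega)
F(omega)=1/(5+j * omega), G(omega)=1/(8+j * omega)
F{f * g}=1/((5+j * omega)(8+j * omega))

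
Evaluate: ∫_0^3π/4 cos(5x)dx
Antiderivative: sin(5x)/5
Evaluate at bounds: [sin(5·3π/4)/5] - [sin(5·0)/5]
=((-√2/2) - (0))/5=-√2/10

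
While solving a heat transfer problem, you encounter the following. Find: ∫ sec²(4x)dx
Since d/dx[tan(4x)] = 4sec²(4x), integral = tan(4x)/4+C

Answer: (1/4)tan(4x)+C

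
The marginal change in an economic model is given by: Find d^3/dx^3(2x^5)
Apply power rule 3 times:
d^1: 10x^4
d^2: 40x^3
d^3: 120x^2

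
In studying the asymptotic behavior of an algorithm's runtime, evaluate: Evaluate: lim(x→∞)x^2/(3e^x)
Apply L'Hôpital 2 times (∞/∞ each time):
Eventually get 2!/(3e^x) → 0

Answer: 0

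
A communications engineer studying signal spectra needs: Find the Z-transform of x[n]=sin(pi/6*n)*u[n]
Z{sin(w0 * n) * u[n]}=z * sin(w0)/(z^2 - 2z * cos(w0) + 1)
With w0=pi/6: X(z)=z * sin(pi/6)/(z^2 - 2z * cos(pi/6) + 1)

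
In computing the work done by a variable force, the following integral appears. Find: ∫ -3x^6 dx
Using power rule: ∫ -3x^6 dx = -3/7 x^7+C = (-3/7)x^7+C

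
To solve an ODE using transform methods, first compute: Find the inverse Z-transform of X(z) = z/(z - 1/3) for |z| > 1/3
Standard pair: z/(z-a) <-> a^n * u[n] for causal signals
With a = 1/3: x[n] = (1/3)^n * u[n]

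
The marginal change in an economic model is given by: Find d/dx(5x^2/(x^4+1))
Quotient rule: (f/g)' = (f'g - fg')/g²
f = 5x^2, f' = 10x
g = x^4+1, g' = 4x^3

Answer: (10x·(x^4+1)-20x^5)/(x^4+1)²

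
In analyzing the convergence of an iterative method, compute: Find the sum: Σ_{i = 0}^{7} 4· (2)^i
Geometric series: S = a(1 - r^n)/(1 - r)
a = 4, r = 2, n = 8
S = 4(1-256)/-1 = 1020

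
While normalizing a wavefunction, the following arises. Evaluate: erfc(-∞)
erfc(x)=1 - erf(x); erfc(-∞)=1 - erf(-∞)=1 - (-1)=2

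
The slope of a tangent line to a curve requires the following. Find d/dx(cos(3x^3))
Chain rule: d/dx[cos(u)] = -sin(u)·u' where u = 3x^3
u' = 9x^2

Answer: -9x^2·sin(3x^3)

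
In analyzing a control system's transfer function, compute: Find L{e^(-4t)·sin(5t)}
First shifting: L{e^(at)f(t)} = F(s-a)
L{sin(5t)} = 5/(s²+25)
Shift: 5/((s+4)²+25)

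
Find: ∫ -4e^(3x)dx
Since d/dx[e^(3x)]=3e^(3x), we get -4/3 e^(3x) + C

Answer: (-4/3)e^(3x) + C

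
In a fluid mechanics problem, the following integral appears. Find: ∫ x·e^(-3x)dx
Integration by parts: u = x, dv = e^(-3x) dx
du = dx, v = e^(-3x)/(-3)
= x·e^(-3x)/(-3) - ∫ e^(-3x)/(-3) dx
= x·e^(-3x)/(-3) - e^(-3x)/9+C

Answer: e^(-3x)(x/(-3)-1/9)+C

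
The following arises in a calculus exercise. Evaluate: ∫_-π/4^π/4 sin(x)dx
Antiderivative: -cos(x)
Evaluate at bounds: [-cos(1·π/4)/1] - [-cos(1·-π/4)/1]
=(-(√2/2)+(√2/2))/1=0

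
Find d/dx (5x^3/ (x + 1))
Quotient rule: (f/g)' = (f'g - fg')/g²
f = 5x^3, f' = 15x^2
g = x + 1, g' = 1

Answer: (15x^2·(x + 1) - 5x^3)/(x + 1)²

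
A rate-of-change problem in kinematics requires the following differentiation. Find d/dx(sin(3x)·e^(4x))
Product rule: (fg)'=f'g+fg'
f=sin(3x), f'=3·cos(3x)
g=e^(4x), g'=4·e^(4x)

Answer: 3·cos(3x)·e^(4x)+4·sin(3x)·e^(4x)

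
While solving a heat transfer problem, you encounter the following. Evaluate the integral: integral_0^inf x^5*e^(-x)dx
This is a Gamma integral. Substitute u = 1x:
integral_0^inf x^5 * e^(-x) dx = (1/1^6) integral_0^inf u^5 * e^(-u) du
= Gamma(6)/1^6 = 5!/1^6 = 120/1

Answer: 120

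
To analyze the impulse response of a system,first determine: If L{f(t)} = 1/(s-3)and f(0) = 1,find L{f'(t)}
L{f'(t)}=s·F(s) - f(0)=s/(s-3) - 1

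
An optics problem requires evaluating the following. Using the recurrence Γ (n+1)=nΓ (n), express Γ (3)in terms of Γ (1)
Γ(3) = 2Γ(2) = 2·1Γ(1) = ... = 2!·Γ(1) = 2·Γ(1)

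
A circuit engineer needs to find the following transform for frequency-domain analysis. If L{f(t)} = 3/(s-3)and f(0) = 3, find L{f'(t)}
L{f'(t)} = s·F(s) - f(0) = 3s/(s-3) - 3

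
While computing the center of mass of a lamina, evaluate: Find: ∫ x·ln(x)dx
By parts: u = ln(x), dv = x dx
du = 1/x dx, v = x^2/2
= x^2·ln(x)/2 - ∫ x/2 dx
= x^2·ln(x)/2 - x^2/4+C

Answer: x^2(ln(x)/2-1/4)+C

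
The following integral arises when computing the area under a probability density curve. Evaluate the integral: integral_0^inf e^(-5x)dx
integral_0^inf e^(-5x) dx=[-1/5 * e^(-5x)]_0^inf
=0 - (-1/5)=1/5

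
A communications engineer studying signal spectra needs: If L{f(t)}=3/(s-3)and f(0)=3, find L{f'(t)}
L{f'(t)}=s·F(s) - f(0)=3s/(s-3)-3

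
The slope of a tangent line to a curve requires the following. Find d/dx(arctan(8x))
d/dx[arctan(u)]=u'/(1+u²), u=8x, u'=8

Answer: 8/(1+64x²)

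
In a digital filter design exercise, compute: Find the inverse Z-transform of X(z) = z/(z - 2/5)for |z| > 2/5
Standard pair: z/(z-a) <-> a^n * u[n] for causal signals
With a = 2/5: x[n] = (2/5)^n * u[n]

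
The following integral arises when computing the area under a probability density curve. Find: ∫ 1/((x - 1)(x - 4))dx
Partial fractions: 1/((x-1)(x-4))=A/(x-1)+B/(x-4)
A=-1/3, B=1/3
∫ [-1/3· 1/(x-1)+1/3· 1/(x-4)] dx
=(1/3)[ln|x-4| - ln|x-1|]+C

Answer: (1/3)·ln|(x-4)/(x-1)|+C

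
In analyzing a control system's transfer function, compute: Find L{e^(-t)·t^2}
First shifting: L{e^(at)f(t)} = F(s-a)
L{t^2} = 2/s^3
Shift s → s + 1: 2/(s + 1)^3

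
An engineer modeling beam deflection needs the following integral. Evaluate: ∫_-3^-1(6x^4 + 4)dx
Step 1: Find antiderivative F(x) = (6/5)x^5 + 4x
Step 2: F(-1) - F(-3) = -26/5 - (-1518/5) = 1492/5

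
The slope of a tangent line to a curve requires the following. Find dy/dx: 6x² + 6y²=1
Differentiate: 12x+12y·(dy/dx) = 0
dy/dx = -12x/(12y) = -1·(x/y)

Answer: dy/dx = -1·(x/y)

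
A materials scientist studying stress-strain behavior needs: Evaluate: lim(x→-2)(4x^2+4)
Polynomial is continuous, so substitute x=-2:
4·(-2)^2 + 4=20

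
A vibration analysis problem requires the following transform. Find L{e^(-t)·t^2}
First shifting: L{e^(at)f(t)}=F(s-a)
L{t^2}=2/s^3
Shift s → s + 1: 2/(s + 1)^3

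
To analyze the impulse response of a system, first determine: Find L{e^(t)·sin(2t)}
First shifting: L{e^(at)f(t)}=F(s-a)
L{sin(2t)}=2/(s² + 4)
Shift: 2/((s-1)² + 4)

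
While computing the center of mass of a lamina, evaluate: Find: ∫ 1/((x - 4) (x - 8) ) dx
Partial fractions: 1/((x-4)(x-8))=A/(x-4)+B/(x-8)
A=-1/4, B=1/4
∫ [-1/4· 1/(x-4)+1/4· 1/(x-8)] dx
=(1/4)[ln|x-8| - ln|x-4|]+C

Answer: (1/4)·ln|(x-8)/(x-4)|+C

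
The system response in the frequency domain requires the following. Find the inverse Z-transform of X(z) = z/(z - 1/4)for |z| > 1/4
Standard pair: z/(z-a) <-> a^n*u[n] for causal signals
With a = 1/4: x[n] = (1/4)^n*u[n]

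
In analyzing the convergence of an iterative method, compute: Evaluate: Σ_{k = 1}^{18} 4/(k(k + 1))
Partial fractions: 4/(k(k+1)) = 4/k - 4/(k+1)
Telescoping sum: 4(1-1/19) = 4·18/19

Answer: 72/19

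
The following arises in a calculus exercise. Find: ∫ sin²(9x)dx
Using identity sin²(u)=(1 - cos(2u))/2:
∫ (1 - cos(18x))/2 dx=x/2 - sin(18x)/36 + C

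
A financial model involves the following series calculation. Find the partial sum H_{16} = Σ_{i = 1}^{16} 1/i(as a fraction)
H_16=1+1/2+1/3+...+1/16
=2436559/720720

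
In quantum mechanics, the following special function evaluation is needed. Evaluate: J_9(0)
J_n(0)=0 for all n > 0 (Bessel function of first kind)
J_9(0)=0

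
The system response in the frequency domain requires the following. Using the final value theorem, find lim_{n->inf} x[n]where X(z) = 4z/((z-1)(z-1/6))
Final value theorem: lim x[n]=lim_{z->1} (z-1) * X(z)
(z-1) * X(z)=4z/(z-1/6)
As z->1: 4/(1 - 1/6)=4/(5/6)=24/5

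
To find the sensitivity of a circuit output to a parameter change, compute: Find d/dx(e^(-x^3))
Chain rule: d/dx[e^u] = e^u · u' where u = -x^3
u' = -3x^2

Answer: -3x^2·e^(-x^3)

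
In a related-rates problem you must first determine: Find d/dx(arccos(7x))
d/dx[arccos(u)]=-u'/√(1-u²), u=7x, u'=7

Answer: -7/√(1 - 49x²)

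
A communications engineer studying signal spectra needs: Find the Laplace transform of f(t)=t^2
L{t^n} = n!/s^(n + 1)
L{t^2} = 2!/s^3 = 2/s^3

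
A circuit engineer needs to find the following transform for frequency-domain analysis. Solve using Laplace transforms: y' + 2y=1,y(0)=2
Take L of both sides: sY(s)-2+2Y(s) = 1/s
Y(s)(s+2) = 1/s+2
Y(s) = 1/(s(s+2))+2/(s+2)
Partial fractions: 1/(s(s+2)) = (1/2)/s - (1/2)/(s+2)
So Y(s) = (1/2)/s+(3/2)/(s+2)
Inverse transform (L^(-1){1/s} = 1, L^(-1){1/(s+2)} = e^(-2t)):

Answer: y(t) = 1/2+(3/2)·e^(-2t)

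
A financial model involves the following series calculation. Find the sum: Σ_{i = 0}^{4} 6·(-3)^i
Geometric series: S=a(1 - r^n)/(1 - r)
a=6, r=-3, n=5
S=6(1+243)/4=366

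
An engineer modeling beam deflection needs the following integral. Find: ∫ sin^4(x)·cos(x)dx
Let u=sin(x), du=cos(x) dx
∫ u^4 du=u^5/5+C

Answer: sin^5(x)/5+C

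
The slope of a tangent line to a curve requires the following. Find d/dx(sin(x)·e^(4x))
Product rule: (fg)' = f'g+fg'
f = sin(x), f' = cos(x)
g = e^(4x), g' = 4·e^(4x)

Answer: cos(x)·e^(4x)+4·sin(x)·e^(4x)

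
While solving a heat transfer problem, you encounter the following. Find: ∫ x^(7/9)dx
Power rule: ∫ x^(7/9) dx=x^(16/9)/(16/9) + C

Answer: (9/16)·x^(16/9) + C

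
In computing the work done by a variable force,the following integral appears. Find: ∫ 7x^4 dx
Using power rule: ∫ 7x^4 dx = 7/5 x^5+C = (7/5)x^5+C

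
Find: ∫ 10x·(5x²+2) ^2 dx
Let u=5x² + 2, du=10x dx
∫ u^2 du=u^3/3 + C

Answer: (5x² + 2)^3/3 + C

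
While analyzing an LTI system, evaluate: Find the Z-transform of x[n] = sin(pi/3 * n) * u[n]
Z{sin(w0*n)*u[n]}=z*sin(w0)/(z^2-2z*cos(w0)+1)
With w0=pi/3: X(z)=z*sin(pi/3)/(z^2-2z*cos(pi/3)+1)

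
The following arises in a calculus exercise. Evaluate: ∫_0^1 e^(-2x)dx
Antiderivative: (1/(-2))e^(-2x)
Evaluate: (1/(-2))(e^-2-1)

Answer: (e^-2-1)/(-2)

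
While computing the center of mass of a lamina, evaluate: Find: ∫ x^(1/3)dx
Power rule: ∫ x^(1/3) dx=x^(4/3)/(4/3) + C

Answer: (3/4)·x^(4/3) + C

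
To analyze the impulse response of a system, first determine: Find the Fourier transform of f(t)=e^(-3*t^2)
The Fourier transform of a Gaussian e^(-a*t^2) is sqrt(pi/a)*e^(-omega^2/(4a)).
With a=3: F(omega)=sqrt(pi/3)*e^(-omega^2/12)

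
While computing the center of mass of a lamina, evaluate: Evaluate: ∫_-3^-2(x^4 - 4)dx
Step 1: Find antiderivative F(x) = (1/5)x^5-4x
Step 2: F(-2) - F(-3) = 8/5 - (-183/5) = 191/5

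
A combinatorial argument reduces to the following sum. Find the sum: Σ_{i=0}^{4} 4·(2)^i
Geometric series: S = a(1 - r^n)/(1 - r)
a = 4, r = 2, n = 5
S = 4(1 - 32)/-1 = 124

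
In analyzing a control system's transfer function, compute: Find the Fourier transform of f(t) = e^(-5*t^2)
The Fourier transform of a Gaussian e^(-a * t^2) is sqrt(pi/a) * e^(-omega^2/(4a)).
With a = 5: F(omega) = sqrt(pi/5) * e^(-omega^2/20)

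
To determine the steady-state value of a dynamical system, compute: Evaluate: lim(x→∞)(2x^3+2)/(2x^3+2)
Divide numerator and denominator by x^3:
lim (2+2/x^3)/(2+2/x^3)=1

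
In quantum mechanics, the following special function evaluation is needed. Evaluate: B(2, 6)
B(x,y) = Γ(x)Γ(y)/Γ(x + y) = (x-1)!(y-1)!/(x + y-1)!
B(2,6) = 1!·5!/7! = 1/42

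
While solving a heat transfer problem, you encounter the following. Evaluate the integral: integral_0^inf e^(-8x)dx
integral_0^inf e^(-8x) dx = [-1/8*e^(-8x)]_0^inf
= 0 - (-1/8) = 1/8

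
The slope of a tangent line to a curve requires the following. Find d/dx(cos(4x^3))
Chain rule: d/dx[cos(u)] = -sin(u)·u' where u = 4x^3
u' = 12x^2

Answer: -12x^2·sin(4x^3)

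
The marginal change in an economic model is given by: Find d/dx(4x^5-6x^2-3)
Power rule: d/dx(ax^n)=n·a·x^(n-1)
Term by term: 20·x^4 - 12·x

Answer: 20x^4 - 12x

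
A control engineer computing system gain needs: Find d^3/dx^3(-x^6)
Apply power rule 3 times:
d^1: -6x^5
d^2: -30x^4
d^3: -120x^3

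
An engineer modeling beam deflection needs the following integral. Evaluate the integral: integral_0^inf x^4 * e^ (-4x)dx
This is a Gamma integral. Substitute u = 4x (du = 4 dx):
integral_0^inf x^4*e^(-4x) dx = (1/4^5) integral_0^inf u^4*e^(-u) du
= Gamma(5)/4^5 = 4!/4^5 = 24/1024

Answer: 3/128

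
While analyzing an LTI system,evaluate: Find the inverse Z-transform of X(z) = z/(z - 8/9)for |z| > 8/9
Standard pair: z/(z-a) <-> a^n*u[n] for causal signals
With a = 8/9: x[n] = (8/9)^n*u[n]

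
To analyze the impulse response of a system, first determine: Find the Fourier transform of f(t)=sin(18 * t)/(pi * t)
sin(W*t)/(pi*t)=(W/pi)*sinc(W*t/pi) is the impulse response of the ideal low-pass filter with cutoff W (here W=18).
Its Fourier transform is a rectangular function:
F(omega)=1 for |omega| < 18, 0 otherwise

Answer: rect(omega/36) [i.e., 1 for |omega| < 18, 0 otherwise]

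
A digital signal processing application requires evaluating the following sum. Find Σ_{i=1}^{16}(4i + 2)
=4·Σ i+2·16=4·136+32=576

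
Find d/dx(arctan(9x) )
d/dx[arctan(u)]=u'/(1 + u²), u=9x, u'=9

Answer: 9/(1 + 81x²)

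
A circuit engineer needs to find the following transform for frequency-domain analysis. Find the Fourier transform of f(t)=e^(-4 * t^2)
The Fourier transform of a Gaussian e^(-a * t^2) is sqrt(pi/a) * e^(-omega^2/(4a)).
With a = 4: F(omega) = sqrt(pi)/2 * e^(-omega^2/16)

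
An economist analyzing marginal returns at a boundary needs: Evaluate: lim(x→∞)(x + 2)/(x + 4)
Divide numerator and denominator by x:
lim (1 + 2/x)/(1 + 4/x)=1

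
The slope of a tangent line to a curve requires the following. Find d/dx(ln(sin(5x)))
Chain rule: d/dx[ln(u)]=u'/u where u=sin(5x)
u'=5cos(5x)

Answer: (5cos(5x))/(sin(5x))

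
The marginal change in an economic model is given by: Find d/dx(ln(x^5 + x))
Chain rule: d/dx[ln(u)] = u'/u where u = x^5 + x
u' = 5x^4 + 1

Answer: (5x^4 + 1)/(x^5 + x)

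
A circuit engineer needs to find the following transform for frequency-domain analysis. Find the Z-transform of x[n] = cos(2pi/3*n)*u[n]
Z{cos(w0*n)*u[n]}=z(z - cos(w0))/(z^2 - 2z*cos(w0) + 1)
With w0=2pi/3: X(z)=z(z - cos(2pi/3))/(z^2 - 2z*cos(2pi/3) + 1)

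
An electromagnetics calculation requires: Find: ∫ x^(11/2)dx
Power rule: ∫ x^(11/2) dx = x^(13/2)/(13/2)+C

Answer: (2/13)·x^(13/2)+C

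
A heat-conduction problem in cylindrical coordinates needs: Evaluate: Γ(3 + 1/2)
Γ(n+1/2) = (2n)!√π/(4^n·n!)
= 720√π/(64·6) = (15/8)·√π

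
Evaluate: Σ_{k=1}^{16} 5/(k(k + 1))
Partial fractions: 5/(k(k + 1))=5/k - 5/(k + 1)
Telescoping sum: 5(1 - 1/17)=5·16/17

Answer: 80/17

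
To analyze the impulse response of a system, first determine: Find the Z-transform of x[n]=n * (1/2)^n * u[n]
Using the property Z{n * a^n * u[n]}=az/(z-a)^2
With a=1/2: X(z)=(1/2)z/(z - 1/2)^2, |z| > 1/2

Answer: (1/2)z/(z - 1/2)^2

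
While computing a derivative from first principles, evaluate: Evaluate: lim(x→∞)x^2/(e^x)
Apply L'Hôpital 2 times (∞/∞ each time):
Eventually get 2!/(e^x) → 0

Answer: 0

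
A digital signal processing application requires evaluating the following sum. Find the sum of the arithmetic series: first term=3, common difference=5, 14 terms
Last term: a_n = 3 + (14 - 1)·5 = 68
Sum = n(a_1 + a_n)/2 = 14(3 + 68)/2 = 497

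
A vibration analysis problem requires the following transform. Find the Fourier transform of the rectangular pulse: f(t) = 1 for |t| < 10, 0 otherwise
F(omega)=integral from -10 to 10 of e^(-j*omega*t) dt
=2*sin(10*omega)/omega=20*sinc(10*omega/pi)

Answer: 2*sin(10*omega)/omega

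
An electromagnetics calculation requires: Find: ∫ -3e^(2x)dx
Since d/dx[e^(2x)]=2e^(2x), we get -3/2 e^(2x) + C

Answer: (-3/2)e^(2x) + C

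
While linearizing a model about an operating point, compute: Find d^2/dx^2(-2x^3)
Apply power rule 2 times:
d^1: -6x^2
d^2: -12x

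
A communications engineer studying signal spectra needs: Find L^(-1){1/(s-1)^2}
L^(-1){1/(s-a)^n}=t^(n-1)·e^(at)/(n-1)!
Here a=1, n=2: t^1·e^(t)/1

Answer: t·e^(t)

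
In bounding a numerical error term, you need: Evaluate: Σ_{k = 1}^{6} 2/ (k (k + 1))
Partial fractions: 2/(k(k+1))=2/k - 2/(k+1)
Telescoping sum: 2(1-1/7)=2·6/7

Answer: 12/7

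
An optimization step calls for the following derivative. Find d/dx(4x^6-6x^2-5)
Power rule: d/dx(ax^n) = n·a·x^(n-1)
Term by term: 24·x^5-12·x

Answer: 24x^5-12x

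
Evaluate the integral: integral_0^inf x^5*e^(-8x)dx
This is a Gamma integral. Substitute u=8x (du=8 dx):
integral_0^inf x^5 * e^(-8x) dx=(1/8^6) integral_0^inf u^5 * e^(-u) du
=Gamma(6)/8^6=5!/8^6=120/262144

Answer: 15/32768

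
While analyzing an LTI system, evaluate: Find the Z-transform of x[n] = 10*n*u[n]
Z{n * u[n]}=z/(z-1)^2
By linearity: Z{10 * n * u[n]}=10z/(z-1)^2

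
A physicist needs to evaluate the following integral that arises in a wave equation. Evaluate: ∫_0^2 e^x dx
Antiderivative: e^x
Evaluate: (e^2-1)

Answer: e^2-1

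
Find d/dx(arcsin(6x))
d/dx[arcsin(u)]=u'/√(1-u²), u=6x, u'=6

Answer: 6/√(1-36x²)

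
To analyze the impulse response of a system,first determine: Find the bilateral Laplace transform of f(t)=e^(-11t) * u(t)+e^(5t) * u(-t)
For e^(-11t) * u(t): L = 1/(s + 11), Re(s) > -11
For e^(5t) * u(-t): L = -1/(s-5), Re(s) < 5
Combined: F(s) = 1/(s + 11) - 1/(s-5), -11 < Re(s) < 5

Answer: 1/(s + 11) - 1/(s-5), ROC: -11 < Re(s) < 5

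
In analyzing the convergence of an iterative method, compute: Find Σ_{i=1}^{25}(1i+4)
= 1·Σ i + 4·25 = 1·325 + 100 = 425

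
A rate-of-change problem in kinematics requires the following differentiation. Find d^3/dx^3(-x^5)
Apply power rule 3 times:
d^1: -5x^4
d^2: -20x^3
d^3: -60x^2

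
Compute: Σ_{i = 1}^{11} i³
Using formula: Σ i^3 = [n(n+1)/2]² = [11·12/2]² = 4356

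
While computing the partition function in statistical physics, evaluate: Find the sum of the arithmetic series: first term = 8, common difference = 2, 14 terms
Last term: a_n = 8 + (14 - 1)·2 = 34
Sum = n(a_1 + a_n)/2 = 14(8 + 34)/2 = 294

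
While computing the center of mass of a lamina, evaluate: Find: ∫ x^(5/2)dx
Power rule: ∫ x^(5/2) dx = x^(7/2)/(7/2)+C

Answer: (2/7)·x^(7/2)+C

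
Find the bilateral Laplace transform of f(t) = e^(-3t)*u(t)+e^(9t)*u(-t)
For e^(-3t)*u(t): L=1/(s+3), Re(s) > -3
For e^(9t)*u(-t): L=-1/(s-9), Re(s) < 9
Combined: F(s)=1/(s+3)-1/(s-9), -3 < Re(s) < 9

Answer: 1/(s+3)-1/(s-9), ROC: -3 < Re(s) < 9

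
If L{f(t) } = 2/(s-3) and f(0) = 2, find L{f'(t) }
L{f'(t)} = s·F(s) - f(0) = 2s/(s-3) - 2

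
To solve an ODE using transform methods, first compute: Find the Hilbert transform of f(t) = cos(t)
The Hilbert transform shifts each frequency component by -pi/2.
H{cos(wt)} = sin(wt)
With w = 1: H{cos(t)} = sin(t)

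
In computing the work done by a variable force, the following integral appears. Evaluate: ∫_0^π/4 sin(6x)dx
Antiderivative: -cos(6x)/6
Evaluate at bounds: [-cos(6·π/4)/6] - [-cos(6·0)/6]
= (-(0) + (1))/6 = 1/6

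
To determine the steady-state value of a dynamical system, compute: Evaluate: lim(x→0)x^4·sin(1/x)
Squeeze theorem: -|x^4| ≤ x^4·sin(1/x) ≤ |x^4|
Since x^4 → 0 as x → 0, by squeeze theorem the limit is 0

Answer: 0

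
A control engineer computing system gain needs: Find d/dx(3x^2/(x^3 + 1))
Quotient rule: (f/g)'=(f'g - fg')/g²
f=3x^2, f'=6x
g=x^3+1, g'=3x^2

Answer: (6x·(x^3+1)-9x^4)/(x^3+1)²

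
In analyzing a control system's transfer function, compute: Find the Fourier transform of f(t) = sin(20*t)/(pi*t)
sin(W*t)/(pi*t) = (W/pi)*sinc(W*t/pi) is the impulse response of the ideal low-pass filter with cutoff W (here W = 20).
Its Fourier transform is a rectangular function:
F(omega) = 1 for |omega| < 20, 0 otherwise

Answer: rect(omega/40) [i.e., 1 for |omega| < 20, 0 otherwise]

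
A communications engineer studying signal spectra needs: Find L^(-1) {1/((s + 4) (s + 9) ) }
Partial fractions: 1/((s + 4)(s + 9))=A/(s + 4) + B/(s + 9)
Cover-up: A=1/(s + 9)|_{s=-4}=1/5; B=1/(s + 4)|_{s=-9}=-1/5
L^(-1)=(1/5)e^(-4t) - (1/5)e^(-9t)

Answer: (1/5)(e^(-4t) - e^(-9t))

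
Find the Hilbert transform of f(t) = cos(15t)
The Hilbert transform shifts each frequency component by -pi/2.
H{cos(wt)} = sin(wt)
With w = 15: H{cos(15t)} = sin(15t)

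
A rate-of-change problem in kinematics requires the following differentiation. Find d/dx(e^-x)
Chain rule: d/dx[e^u]=e^u · u' where u=-x
u'=-1

Answer: -1·e^-x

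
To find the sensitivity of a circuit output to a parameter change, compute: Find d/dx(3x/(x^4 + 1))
Quotient rule: (f/g)'=(f'g - fg')/g²
f=3x, f'=3
g=x^4 + 1, g'=4x^3

Answer: (3·(x^4 + 1) - 12x^4)/(x^4 + 1)²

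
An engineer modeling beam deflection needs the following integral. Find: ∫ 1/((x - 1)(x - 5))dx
Partial fractions: 1/((x-1)(x-5)) = A/(x-1) + B/(x-5)
A = -1/4, B = 1/4
∫ [-1/4· 1/(x-1) + 1/4· 1/(x-5)] dx
= (1/4)[ln|x-5| - ln|x-1|] + C

Answer: (1/4)·ln|(x-5)/(x-1)| + C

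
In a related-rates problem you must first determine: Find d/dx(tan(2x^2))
Chain rule: d/dx[tan(u)] = sec²(u)·u' where u = 2x^2
u' = 4x

Answer: 4x·sec²(2x^2)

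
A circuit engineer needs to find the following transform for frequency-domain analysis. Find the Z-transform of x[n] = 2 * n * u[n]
Z{n*u[n]} = z/(z-1)^2
By linearity: Z{2*n*u[n]} = 2z/(z-1)^2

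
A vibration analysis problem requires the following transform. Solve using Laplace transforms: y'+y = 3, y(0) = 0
Take L of both sides: sY(s) - 0 + Y(s) = 3/s
Y(s)(s + 1) = 3/s + 0
Y(s) = 3/(s(s + 1)) + 0/(s + 1)
Partial fractions: 3/(s(s + 1)) = 3/s - 3/(s + 1)
So Y(s) = 3/s - 3/(s + 1)
Inverse transform (L^(-1){1/s} = 1, L^(-1){1/(s + 1)} = e^(-t)):

Answer: y(t) = 3 - 3·e^(-t)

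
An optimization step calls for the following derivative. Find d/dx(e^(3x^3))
Chain rule: d/dx[e^u] = e^u · u' where u = 3x^3
u' = 9x^2

Answer: 9x^2·e^(3x^3)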